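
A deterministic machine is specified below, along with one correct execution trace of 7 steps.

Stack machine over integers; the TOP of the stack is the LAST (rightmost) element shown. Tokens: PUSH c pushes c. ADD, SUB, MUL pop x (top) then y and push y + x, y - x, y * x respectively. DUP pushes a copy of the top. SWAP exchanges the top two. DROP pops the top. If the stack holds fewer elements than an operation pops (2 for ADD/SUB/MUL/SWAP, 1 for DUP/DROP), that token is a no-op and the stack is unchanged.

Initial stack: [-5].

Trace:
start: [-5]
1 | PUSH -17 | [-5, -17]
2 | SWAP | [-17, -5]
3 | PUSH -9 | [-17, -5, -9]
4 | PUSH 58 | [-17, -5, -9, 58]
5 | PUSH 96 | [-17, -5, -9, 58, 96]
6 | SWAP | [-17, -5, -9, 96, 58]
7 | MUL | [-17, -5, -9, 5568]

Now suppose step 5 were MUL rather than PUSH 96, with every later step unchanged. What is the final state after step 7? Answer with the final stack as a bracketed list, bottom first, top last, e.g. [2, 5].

(re-executing from step 5 with the substitution; state before step 5: [-17, -5, -9, 58])
5 | MUL | [-17, -5, -522]
6 | SWAP | [-17, -522, -5]
7 | MUL | [-17, 2610]

[-17, 2610]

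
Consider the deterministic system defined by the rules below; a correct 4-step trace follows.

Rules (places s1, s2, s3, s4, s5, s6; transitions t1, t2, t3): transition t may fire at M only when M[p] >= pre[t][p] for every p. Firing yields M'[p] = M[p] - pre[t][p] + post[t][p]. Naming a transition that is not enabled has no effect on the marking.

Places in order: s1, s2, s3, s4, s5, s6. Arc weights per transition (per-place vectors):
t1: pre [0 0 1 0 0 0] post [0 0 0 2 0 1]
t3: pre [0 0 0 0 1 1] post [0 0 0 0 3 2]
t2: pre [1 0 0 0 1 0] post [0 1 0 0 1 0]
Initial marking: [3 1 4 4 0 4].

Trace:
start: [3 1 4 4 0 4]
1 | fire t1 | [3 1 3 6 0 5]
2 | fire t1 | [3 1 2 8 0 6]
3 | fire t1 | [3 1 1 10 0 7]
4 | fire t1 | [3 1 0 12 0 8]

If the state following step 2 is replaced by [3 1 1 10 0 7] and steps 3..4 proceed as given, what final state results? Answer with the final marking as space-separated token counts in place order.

3 1 0 12 0 8

state after step 2 := [3 1 1 10 0 7]
3 | fire t1 | [3 1 0 12 0 8]
4 | fire t1 | [3 1 0 12 0 8]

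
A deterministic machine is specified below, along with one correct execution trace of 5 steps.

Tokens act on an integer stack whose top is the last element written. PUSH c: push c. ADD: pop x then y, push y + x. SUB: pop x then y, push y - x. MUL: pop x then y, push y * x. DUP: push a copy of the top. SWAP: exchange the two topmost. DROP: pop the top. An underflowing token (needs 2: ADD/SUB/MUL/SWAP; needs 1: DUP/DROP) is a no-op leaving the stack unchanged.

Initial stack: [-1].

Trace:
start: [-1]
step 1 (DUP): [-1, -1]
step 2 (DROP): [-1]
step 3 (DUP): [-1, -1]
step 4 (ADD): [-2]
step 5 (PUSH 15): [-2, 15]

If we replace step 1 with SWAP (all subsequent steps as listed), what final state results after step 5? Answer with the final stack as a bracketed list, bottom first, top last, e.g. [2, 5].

[15]

(re-executing from step 1 with the substitution; state before step 1: [-1])
step 1 (SWAP): [-1]
step 2 (DROP): []
step 3 (DUP): []
step 4 (ADD): []
step 5 (PUSH 15): [15]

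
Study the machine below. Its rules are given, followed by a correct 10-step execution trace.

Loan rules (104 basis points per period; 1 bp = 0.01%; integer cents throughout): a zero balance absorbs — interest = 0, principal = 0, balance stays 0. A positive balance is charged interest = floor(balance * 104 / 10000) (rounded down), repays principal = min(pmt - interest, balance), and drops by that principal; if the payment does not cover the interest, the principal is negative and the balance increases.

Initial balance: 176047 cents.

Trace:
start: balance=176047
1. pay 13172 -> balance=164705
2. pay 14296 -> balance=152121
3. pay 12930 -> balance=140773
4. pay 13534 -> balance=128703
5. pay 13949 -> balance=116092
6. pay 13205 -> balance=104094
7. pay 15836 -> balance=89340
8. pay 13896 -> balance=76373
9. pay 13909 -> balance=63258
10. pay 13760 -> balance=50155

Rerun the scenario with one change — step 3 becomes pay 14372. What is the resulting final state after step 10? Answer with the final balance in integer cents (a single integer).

(re-executing from step 3 with the substitution; state before step 3: balance=152121)
3. pay 14372 -> balance=139331
4. pay 13534 -> balance=127246
5. pay 13949 -> balance=114620
6. pay 13205 -> balance=102607
7. pay 15836 -> balance=87838
8. pay 13896 -> balance=74855
9. pay 13909 -> balance=61724
10. pay 13760 -> balance=48605

48605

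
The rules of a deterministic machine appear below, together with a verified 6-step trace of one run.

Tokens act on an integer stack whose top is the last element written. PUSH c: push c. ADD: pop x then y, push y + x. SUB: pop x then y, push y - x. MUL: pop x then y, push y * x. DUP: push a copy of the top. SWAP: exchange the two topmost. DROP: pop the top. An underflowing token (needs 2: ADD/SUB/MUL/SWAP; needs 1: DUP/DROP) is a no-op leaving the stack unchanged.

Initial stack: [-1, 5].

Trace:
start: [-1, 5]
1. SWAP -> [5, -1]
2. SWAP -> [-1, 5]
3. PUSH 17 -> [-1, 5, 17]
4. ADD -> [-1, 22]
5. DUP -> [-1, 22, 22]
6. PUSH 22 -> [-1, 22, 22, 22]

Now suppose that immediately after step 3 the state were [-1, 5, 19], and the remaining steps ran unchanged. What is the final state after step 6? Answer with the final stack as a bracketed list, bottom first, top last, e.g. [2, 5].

state after step 3 := [-1, 5, 19]
4. ADD -> [-1, 24]
5. DUP -> [-1, 24, 24]
6. PUSH 22 -> [-1, 24, 24, 22]

[-1, 24, 24, 22]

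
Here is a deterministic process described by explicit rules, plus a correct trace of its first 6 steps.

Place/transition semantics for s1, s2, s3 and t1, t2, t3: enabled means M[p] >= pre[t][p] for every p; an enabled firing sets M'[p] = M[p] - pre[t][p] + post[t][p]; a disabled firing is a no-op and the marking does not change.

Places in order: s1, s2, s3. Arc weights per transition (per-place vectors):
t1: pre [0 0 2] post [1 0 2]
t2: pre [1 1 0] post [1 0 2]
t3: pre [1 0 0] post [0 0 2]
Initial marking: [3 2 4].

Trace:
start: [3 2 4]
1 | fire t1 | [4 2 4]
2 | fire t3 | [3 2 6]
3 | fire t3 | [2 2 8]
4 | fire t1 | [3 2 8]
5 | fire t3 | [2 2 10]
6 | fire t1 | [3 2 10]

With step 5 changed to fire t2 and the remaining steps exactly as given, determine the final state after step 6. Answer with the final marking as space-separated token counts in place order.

(re-executing from step 5 with the substitution; state before step 5: [3 2 8])
5 | fire t2 | [3 1 10]
6 | fire t1 | [4 1 10]

4 1 10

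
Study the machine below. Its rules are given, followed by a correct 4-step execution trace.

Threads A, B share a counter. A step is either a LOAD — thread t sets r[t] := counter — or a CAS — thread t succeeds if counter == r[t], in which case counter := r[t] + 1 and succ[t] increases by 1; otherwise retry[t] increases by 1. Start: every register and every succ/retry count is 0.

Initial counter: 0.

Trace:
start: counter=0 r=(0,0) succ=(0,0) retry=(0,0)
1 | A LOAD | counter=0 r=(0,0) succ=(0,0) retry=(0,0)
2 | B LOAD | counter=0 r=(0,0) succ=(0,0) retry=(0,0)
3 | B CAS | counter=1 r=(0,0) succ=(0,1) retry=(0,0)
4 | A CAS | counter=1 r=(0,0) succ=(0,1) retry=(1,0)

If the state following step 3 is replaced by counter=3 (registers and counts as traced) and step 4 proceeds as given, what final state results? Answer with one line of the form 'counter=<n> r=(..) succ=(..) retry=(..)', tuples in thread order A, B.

counter=3 r=(0,0) succ=(0,1) retry=(1,0)

state after step 3 := counter=3 r=(0,0) succ=(0,1) retry=(0,0)
4 | A CAS | counter=3 r=(0,0) succ=(0,1) retry=(1,0)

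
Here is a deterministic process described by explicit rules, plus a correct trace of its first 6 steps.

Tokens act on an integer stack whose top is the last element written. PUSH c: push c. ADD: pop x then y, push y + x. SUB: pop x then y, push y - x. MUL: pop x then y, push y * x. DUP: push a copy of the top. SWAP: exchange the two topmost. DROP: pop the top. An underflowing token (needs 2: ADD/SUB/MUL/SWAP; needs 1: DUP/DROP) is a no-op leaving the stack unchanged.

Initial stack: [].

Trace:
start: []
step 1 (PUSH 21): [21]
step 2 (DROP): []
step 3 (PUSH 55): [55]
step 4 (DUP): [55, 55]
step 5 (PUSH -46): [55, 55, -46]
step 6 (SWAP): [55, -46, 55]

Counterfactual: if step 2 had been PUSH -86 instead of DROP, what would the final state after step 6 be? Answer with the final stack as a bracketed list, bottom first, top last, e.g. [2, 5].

[21, -86, 55, -46, 55]

(re-executing from step 2 with the substitution; state before step 2: [21])
step 2 (PUSH -86): [21, -86]
step 3 (PUSH 55): [21, -86, 55]
step 4 (DUP): [21, -86, 55, 55]
step 5 (PUSH -46): [21, -86, 55, 55, -46]
step 6 (SWAP): [21, -86, 55, -46, 55]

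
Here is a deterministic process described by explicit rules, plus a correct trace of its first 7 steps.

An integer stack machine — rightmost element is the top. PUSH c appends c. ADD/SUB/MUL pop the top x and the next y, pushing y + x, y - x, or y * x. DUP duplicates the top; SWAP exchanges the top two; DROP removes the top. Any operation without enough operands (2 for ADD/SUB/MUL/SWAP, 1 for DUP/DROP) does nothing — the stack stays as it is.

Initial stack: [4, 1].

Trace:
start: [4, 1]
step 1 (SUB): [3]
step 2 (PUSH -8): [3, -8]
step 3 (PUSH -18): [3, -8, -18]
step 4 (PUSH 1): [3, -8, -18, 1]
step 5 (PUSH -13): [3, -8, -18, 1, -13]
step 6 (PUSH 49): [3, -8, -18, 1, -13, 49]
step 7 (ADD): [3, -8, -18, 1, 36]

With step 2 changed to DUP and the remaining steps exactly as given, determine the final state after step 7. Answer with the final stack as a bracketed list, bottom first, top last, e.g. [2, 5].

(re-executing from step 2 with the substitution; state before step 2: [3])
step 2 (DUP): [3, 3]
step 3 (PUSH -18): [3, 3, -18]
step 4 (PUSH 1): [3, 3, -18, 1]
step 5 (PUSH -13): [3, 3, -18, 1, -13]
step 6 (PUSH 49): [3, 3, -18, 1, -13, 49]
step 7 (ADD): [3, 3, -18, 1, 36]

[3, 3, -18, 1, 36]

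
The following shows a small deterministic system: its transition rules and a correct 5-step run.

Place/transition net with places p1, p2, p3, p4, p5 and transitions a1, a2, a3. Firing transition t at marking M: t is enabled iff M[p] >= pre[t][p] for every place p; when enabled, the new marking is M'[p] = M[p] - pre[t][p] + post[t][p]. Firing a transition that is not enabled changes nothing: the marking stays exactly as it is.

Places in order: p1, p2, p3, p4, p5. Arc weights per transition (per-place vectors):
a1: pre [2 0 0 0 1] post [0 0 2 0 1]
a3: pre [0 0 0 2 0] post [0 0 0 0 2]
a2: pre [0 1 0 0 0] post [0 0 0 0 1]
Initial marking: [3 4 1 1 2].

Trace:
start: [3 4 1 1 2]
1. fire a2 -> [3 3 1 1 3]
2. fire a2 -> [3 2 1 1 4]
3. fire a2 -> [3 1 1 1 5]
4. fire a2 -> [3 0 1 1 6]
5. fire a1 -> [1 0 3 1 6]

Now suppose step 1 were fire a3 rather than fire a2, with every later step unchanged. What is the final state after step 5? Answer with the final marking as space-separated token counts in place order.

1 1 3 1 5

(re-executing from step 1 with the substitution; state before step 1: [3 4 1 1 2])
1. fire a3 -> [3 4 1 1 2]
2. fire a2 -> [3 3 1 1 3]
3. fire a2 -> [3 2 1 1 4]
4. fire a2 -> [3 1 1 1 5]
5. fire a1 -> [1 1 3 1 5]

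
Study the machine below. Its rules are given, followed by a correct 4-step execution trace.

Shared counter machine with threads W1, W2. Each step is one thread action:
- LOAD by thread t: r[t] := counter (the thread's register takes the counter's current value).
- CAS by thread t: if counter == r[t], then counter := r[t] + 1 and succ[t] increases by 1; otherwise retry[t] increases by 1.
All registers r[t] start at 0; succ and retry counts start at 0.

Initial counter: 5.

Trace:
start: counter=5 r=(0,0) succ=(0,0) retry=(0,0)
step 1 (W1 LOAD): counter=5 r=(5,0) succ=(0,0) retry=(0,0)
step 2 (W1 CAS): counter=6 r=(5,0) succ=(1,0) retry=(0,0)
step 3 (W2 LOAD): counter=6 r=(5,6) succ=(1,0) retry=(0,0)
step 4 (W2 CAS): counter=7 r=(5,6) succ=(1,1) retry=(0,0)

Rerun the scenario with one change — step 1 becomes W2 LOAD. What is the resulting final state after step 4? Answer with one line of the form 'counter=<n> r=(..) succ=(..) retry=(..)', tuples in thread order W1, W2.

counter=6 r=(0,5) succ=(0,1) retry=(1,0)

(re-executing from step 1 with the substitution; state before step 1: counter=5 r=(0,0) succ=(0,0) retry=(0,0))
step 1 (W2 LOAD): counter=5 r=(0,5) succ=(0,0) retry=(0,0)
step 2 (W1 CAS): counter=5 r=(0,5) succ=(0,0) retry=(1,0)
step 3 (W2 LOAD): counter=5 r=(0,5) succ=(0,0) retry=(1,0)
step 4 (W2 CAS): counter=6 r=(0,5) succ=(0,1) retry=(1,0)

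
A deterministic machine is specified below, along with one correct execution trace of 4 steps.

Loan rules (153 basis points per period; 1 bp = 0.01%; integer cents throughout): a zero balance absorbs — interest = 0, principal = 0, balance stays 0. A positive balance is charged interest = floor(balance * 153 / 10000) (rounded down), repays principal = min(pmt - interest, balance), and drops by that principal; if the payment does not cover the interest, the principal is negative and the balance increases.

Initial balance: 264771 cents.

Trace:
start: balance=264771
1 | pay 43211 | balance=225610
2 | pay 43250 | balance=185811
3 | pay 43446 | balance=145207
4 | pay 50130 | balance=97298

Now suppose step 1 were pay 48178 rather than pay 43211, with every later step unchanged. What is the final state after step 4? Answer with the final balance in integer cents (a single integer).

(re-executing from step 1 with the substitution; state before step 1: balance=264771)
1 | pay 48178 | balance=220643
2 | pay 43250 | balance=180768
3 | pay 43446 | balance=140087
4 | pay 50130 | balance=92100

92100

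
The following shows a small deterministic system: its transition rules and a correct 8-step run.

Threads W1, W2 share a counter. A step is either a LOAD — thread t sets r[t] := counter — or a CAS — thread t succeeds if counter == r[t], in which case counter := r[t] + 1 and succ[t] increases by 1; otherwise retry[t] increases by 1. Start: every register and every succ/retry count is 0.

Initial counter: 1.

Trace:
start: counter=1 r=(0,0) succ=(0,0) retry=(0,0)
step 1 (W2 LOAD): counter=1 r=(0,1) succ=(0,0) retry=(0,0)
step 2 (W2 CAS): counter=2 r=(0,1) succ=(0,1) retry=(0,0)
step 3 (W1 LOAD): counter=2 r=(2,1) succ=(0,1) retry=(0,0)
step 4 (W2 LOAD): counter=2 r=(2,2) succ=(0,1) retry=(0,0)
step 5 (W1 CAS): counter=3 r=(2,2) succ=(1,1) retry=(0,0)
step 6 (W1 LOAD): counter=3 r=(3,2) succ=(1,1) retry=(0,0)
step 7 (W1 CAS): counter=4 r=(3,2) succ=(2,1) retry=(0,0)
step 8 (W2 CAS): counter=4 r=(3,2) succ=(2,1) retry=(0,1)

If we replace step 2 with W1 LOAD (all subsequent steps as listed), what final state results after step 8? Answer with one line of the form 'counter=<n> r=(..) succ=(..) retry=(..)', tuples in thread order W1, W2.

(re-executing from step 2 with the substitution; state before step 2: counter=1 r=(0,1) succ=(0,0) retry=(0,0))
step 2 (W1 LOAD): counter=1 r=(1,1) succ=(0,0) retry=(0,0)
step 3 (W1 LOAD): counter=1 r=(1,1) succ=(0,0) retry=(0,0)
step 4 (W2 LOAD): counter=1 r=(1,1) succ=(0,0) retry=(0,0)
step 5 (W1 CAS): counter=2 r=(1,1) succ=(1,0) retry=(0,0)
step 6 (W1 LOAD): counter=2 r=(2,1) succ=(1,0) retry=(0,0)
step 7 (W1 CAS): counter=3 r=(2,1) succ=(2,0) retry=(0,0)
step 8 (W2 CAS): counter=3 r=(2,1) succ=(2,0) retry=(0,1)

counter=3 r=(2,1) succ=(2,0) retry=(0,1)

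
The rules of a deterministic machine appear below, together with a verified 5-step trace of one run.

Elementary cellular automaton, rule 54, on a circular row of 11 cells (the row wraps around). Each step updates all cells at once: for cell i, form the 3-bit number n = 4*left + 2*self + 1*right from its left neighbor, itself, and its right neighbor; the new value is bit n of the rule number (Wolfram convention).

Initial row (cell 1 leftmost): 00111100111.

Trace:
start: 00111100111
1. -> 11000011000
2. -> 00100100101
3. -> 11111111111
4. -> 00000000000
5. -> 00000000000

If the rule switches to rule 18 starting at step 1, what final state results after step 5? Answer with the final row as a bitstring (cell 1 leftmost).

(re-executing steps 1..5 under rule 18; state before step 1: 00111100111)
1. -> 11000011000
2. -> 00100100101
3. -> 11011011000
4. -> 00000000101
5. -> 10000001000

10000001000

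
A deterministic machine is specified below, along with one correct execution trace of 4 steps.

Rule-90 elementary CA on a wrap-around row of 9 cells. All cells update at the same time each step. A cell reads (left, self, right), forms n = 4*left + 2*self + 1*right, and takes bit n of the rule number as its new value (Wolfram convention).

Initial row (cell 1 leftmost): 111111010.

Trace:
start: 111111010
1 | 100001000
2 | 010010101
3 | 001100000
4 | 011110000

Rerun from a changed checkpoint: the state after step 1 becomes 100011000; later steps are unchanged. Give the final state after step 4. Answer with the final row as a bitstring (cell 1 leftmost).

001011010

state after step 1 := 100011000
2 | 010111101
3 | 000100100
4 | 001011010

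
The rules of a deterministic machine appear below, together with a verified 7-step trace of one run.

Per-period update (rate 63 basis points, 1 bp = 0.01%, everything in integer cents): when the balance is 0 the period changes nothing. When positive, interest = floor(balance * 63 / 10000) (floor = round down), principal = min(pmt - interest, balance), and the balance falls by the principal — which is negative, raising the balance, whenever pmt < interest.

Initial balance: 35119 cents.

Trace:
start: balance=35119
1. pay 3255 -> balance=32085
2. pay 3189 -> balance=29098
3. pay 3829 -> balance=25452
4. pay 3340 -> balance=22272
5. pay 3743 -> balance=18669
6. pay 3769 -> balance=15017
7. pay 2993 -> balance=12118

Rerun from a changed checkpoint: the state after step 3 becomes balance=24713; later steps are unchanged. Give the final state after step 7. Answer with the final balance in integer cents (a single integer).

11359

state after step 3 := balance=24713
4. pay 3340 -> balance=21528
5. pay 3743 -> balance=17920
6. pay 3769 -> balance=14263
7. pay 2993 -> balance=11359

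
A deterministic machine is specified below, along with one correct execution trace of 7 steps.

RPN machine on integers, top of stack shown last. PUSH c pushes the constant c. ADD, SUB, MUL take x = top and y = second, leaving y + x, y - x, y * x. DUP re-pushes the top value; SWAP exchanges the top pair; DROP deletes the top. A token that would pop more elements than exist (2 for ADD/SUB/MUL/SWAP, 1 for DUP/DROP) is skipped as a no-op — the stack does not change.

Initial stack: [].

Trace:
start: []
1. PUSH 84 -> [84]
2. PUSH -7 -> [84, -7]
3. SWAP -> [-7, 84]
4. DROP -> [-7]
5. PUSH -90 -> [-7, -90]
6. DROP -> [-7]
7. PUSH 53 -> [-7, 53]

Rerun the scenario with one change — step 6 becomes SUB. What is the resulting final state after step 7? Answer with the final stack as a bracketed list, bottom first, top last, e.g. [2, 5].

[83, 53]

(re-executing from step 6 with the substitution; state before step 6: [-7, -90])
6. SUB -> [83]
7. PUSH 53 -> [83, 53]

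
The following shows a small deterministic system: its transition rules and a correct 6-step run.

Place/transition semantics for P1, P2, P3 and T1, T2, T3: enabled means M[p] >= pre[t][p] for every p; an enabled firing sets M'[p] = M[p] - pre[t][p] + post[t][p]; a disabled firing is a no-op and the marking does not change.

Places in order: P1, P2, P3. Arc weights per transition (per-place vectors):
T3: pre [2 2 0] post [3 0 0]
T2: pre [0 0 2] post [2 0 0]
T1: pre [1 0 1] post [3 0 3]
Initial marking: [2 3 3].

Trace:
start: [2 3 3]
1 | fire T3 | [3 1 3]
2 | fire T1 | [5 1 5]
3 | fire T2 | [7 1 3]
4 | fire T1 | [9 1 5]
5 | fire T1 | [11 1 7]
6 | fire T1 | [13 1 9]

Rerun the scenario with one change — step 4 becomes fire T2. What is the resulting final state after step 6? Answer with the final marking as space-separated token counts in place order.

(re-executing from step 4 with the substitution; state before step 4: [7 1 3])
4 | fire T2 | [9 1 1]
5 | fire T1 | [11 1 3]
6 | fire T1 | [13 1 5]

13 1 5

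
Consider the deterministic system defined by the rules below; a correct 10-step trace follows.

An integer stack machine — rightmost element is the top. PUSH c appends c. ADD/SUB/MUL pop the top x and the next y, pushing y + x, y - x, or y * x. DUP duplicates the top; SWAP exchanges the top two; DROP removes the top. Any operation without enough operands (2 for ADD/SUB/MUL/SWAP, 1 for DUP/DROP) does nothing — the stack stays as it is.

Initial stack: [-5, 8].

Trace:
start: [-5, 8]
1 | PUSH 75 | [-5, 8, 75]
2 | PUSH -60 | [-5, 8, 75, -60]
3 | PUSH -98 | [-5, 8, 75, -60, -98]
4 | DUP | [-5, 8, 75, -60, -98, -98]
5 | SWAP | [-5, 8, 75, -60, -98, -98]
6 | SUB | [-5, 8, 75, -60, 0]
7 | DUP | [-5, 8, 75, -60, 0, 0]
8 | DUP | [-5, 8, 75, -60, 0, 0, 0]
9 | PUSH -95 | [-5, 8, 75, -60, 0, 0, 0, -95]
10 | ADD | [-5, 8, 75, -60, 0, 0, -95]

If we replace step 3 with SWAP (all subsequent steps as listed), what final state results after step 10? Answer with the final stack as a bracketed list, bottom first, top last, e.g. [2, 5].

(re-executing from step 3 with the substitution; state before step 3: [-5, 8, 75, -60])
3 | SWAP | [-5, 8, -60, 75]
4 | DUP | [-5, 8, -60, 75, 75]
5 | SWAP | [-5, 8, -60, 75, 75]
6 | SUB | [-5, 8, -60, 0]
7 | DUP | [-5, 8, -60, 0, 0]
8 | DUP | [-5, 8, -60, 0, 0, 0]
9 | PUSH -95 | [-5, 8, -60, 0, 0, 0, -95]
10 | ADD | [-5, 8, -60, 0, 0, -95]

[-5, 8, -60, 0, 0, -95]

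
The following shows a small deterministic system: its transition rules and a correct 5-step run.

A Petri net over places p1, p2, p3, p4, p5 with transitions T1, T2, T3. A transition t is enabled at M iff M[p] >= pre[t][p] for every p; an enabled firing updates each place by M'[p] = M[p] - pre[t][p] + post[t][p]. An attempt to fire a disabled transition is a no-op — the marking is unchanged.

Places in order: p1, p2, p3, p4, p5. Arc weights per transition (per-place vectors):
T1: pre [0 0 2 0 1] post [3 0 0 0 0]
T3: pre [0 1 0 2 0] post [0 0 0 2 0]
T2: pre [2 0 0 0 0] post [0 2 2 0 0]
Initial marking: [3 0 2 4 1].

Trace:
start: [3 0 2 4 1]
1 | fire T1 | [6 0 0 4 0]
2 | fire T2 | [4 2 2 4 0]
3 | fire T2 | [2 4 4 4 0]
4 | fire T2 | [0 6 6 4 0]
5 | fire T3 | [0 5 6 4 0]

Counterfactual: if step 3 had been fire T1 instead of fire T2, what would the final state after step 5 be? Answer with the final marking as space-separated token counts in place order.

2 3 4 4 0

(re-executing from step 3 with the substitution; state before step 3: [4 2 2 4 0])
3 | fire T1 | [4 2 2 4 0]
4 | fire T2 | [2 4 4 4 0]
5 | fire T3 | [2 3 4 4 0]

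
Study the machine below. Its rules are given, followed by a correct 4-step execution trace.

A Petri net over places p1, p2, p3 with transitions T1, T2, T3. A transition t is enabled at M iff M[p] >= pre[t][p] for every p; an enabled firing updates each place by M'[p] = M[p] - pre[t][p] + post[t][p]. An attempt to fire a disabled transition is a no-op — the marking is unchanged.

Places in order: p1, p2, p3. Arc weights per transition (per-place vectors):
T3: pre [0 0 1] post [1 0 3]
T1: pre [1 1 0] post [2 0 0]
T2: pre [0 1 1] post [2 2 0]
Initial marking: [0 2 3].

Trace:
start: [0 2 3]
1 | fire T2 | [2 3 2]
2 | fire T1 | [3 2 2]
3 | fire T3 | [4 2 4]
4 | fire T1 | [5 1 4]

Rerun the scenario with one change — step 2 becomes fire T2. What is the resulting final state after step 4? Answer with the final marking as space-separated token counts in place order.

(re-executing from step 2 with the substitution; state before step 2: [2 3 2])
2 | fire T2 | [4 4 1]
3 | fire T3 | [5 4 3]
4 | fire T1 | [6 3 3]

6 3 3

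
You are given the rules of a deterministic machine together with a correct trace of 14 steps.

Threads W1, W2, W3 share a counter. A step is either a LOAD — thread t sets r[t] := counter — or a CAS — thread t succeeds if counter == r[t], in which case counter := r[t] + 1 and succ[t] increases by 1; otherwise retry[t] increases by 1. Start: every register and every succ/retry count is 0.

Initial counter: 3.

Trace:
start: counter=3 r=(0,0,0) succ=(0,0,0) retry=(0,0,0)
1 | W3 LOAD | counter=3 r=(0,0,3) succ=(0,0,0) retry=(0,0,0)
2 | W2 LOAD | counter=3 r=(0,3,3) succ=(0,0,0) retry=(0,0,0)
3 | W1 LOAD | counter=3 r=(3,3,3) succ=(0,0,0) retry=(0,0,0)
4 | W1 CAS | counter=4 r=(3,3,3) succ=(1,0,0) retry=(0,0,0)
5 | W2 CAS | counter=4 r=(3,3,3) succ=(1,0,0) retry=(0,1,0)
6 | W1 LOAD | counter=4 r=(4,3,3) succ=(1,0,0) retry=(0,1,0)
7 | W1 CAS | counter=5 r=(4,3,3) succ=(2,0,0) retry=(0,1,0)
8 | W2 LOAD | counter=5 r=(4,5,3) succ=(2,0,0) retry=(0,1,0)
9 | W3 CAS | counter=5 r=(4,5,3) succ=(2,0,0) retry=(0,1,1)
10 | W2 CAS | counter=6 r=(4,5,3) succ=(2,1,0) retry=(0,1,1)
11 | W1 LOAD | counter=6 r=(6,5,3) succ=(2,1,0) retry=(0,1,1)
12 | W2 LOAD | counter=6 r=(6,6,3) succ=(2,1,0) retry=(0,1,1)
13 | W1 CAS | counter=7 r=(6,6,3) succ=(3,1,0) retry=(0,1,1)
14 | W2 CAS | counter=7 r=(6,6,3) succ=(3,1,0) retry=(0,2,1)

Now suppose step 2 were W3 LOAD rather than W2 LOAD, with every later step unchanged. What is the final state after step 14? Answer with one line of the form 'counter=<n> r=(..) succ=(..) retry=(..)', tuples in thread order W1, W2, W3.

(re-executing from step 2 with the substitution; state before step 2: counter=3 r=(0,0,3) succ=(0,0,0) retry=(0,0,0))
2 | W3 LOAD | counter=3 r=(0,0,3) succ=(0,0,0) retry=(0,0,0)
3 | W1 LOAD | counter=3 r=(3,0,3) succ=(0,0,0) retry=(0,0,0)
4 | W1 CAS | counter=4 r=(3,0,3) succ=(1,0,0) retry=(0,0,0)
5 | W2 CAS | counter=4 r=(3,0,3) succ=(1,0,0) retry=(0,1,0)
6 | W1 LOAD | counter=4 r=(4,0,3) succ=(1,0,0) retry=(0,1,0)
7 | W1 CAS | counter=5 r=(4,0,3) succ=(2,0,0) retry=(0,1,0)
8 | W2 LOAD | counter=5 r=(4,5,3) succ=(2,0,0) retry=(0,1,0)
9 | W3 CAS | counter=5 r=(4,5,3) succ=(2,0,0) retry=(0,1,1)
10 | W2 CAS | counter=6 r=(4,5,3) succ=(2,1,0) retry=(0,1,1)
11 | W1 LOAD | counter=6 r=(6,5,3) succ=(2,1,0) retry=(0,1,1)
12 | W2 LOAD | counter=6 r=(6,6,3) succ=(2,1,0) retry=(0,1,1)
13 | W1 CAS | counter=7 r=(6,6,3) succ=(3,1,0) retry=(0,1,1)
14 | W2 CAS | counter=7 r=(6,6,3) succ=(3,1,0) retry=(0,2,1)

counter=7 r=(6,6,3) succ=(3,1,0) retry=(0,2,1)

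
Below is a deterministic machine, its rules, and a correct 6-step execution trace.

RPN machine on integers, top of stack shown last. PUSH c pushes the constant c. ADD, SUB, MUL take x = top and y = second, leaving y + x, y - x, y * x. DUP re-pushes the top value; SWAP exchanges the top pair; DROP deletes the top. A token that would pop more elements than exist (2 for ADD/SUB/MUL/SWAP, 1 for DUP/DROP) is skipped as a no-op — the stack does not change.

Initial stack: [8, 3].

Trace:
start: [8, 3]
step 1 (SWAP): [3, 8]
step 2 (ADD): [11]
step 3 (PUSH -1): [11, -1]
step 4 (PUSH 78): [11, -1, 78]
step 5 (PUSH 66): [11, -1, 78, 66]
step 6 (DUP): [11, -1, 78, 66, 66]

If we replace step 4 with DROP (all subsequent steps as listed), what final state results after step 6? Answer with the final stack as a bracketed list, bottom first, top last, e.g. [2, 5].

[11, 66, 66]

(re-executing from step 4 with the substitution; state before step 4: [11, -1])
step 4 (DROP): [11]
step 5 (PUSH 66): [11, 66]
step 6 (DUP): [11, 66, 66]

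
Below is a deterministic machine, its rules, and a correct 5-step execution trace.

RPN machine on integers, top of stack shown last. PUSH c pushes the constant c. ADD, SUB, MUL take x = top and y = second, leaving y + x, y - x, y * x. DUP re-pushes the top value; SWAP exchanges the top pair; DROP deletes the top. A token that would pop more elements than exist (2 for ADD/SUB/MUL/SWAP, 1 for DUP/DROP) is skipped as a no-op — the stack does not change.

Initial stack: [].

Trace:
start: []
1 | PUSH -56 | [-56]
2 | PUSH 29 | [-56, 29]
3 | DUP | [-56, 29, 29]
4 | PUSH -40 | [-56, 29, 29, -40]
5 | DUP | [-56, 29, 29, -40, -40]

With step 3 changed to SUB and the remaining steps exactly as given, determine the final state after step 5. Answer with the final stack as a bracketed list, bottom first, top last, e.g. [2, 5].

(re-executing from step 3 with the substitution; state before step 3: [-56, 29])
3 | SUB | [-85]
4 | PUSH -40 | [-85, -40]
5 | DUP | [-85, -40, -40]

[-85, -40, -40]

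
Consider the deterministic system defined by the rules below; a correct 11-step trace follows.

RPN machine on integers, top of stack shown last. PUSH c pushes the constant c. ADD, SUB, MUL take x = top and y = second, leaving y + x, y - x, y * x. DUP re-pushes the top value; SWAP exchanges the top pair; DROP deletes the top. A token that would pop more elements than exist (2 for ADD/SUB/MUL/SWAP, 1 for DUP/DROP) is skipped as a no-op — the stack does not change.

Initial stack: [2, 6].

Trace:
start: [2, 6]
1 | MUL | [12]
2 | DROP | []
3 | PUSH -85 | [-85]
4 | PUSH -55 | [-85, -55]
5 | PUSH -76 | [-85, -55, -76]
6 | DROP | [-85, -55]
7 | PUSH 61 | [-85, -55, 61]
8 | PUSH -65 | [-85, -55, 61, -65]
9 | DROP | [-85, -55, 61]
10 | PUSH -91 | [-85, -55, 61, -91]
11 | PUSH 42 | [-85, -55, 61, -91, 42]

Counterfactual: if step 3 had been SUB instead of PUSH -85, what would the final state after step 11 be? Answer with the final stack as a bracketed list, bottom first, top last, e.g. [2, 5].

[-55, 61, -91, 42]

(re-executing from step 3 with the substitution; state before step 3: [])
3 | SUB | []
4 | PUSH -55 | [-55]
5 | PUSH -76 | [-55, -76]
6 | DROP | [-55]
7 | PUSH 61 | [-55, 61]
8 | PUSH -65 | [-55, 61, -65]
9 | DROP | [-55, 61]
10 | PUSH -91 | [-55, 61, -91]
11 | PUSH 42 | [-55, 61, -91, 42]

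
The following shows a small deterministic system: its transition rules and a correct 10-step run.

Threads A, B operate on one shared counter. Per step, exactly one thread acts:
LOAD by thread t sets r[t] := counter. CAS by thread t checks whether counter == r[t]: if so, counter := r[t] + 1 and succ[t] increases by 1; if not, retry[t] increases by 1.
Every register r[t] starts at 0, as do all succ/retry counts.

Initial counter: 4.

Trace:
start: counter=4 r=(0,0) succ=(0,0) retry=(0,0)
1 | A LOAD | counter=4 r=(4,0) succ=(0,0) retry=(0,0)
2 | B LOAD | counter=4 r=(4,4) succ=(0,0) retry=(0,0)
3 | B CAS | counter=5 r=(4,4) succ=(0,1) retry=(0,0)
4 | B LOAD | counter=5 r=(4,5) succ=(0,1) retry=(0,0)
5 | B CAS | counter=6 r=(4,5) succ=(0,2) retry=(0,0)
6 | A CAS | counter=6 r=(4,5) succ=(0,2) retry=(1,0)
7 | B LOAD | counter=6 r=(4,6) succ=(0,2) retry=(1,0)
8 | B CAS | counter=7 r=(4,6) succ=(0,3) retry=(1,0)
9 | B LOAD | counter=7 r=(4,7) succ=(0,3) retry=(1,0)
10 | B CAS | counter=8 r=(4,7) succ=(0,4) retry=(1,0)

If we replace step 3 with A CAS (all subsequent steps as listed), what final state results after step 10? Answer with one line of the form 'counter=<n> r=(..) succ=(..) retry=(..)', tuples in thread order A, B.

(re-executing from step 3 with the substitution; state before step 3: counter=4 r=(4,4) succ=(0,0) retry=(0,0))
3 | A CAS | counter=5 r=(4,4) succ=(1,0) retry=(0,0)
4 | B LOAD | counter=5 r=(4,5) succ=(1,0) retry=(0,0)
5 | B CAS | counter=6 r=(4,5) succ=(1,1) retry=(0,0)
6 | A CAS | counter=6 r=(4,5) succ=(1,1) retry=(1,0)
7 | B LOAD | counter=6 r=(4,6) succ=(1,1) retry=(1,0)
8 | B CAS | counter=7 r=(4,6) succ=(1,2) retry=(1,0)
9 | B LOAD | counter=7 r=(4,7) succ=(1,2) retry=(1,0)
10 | B CAS | counter=8 r=(4,7) succ=(1,3) retry=(1,0)

counter=8 r=(4,7) succ=(1,3) retry=(1,0)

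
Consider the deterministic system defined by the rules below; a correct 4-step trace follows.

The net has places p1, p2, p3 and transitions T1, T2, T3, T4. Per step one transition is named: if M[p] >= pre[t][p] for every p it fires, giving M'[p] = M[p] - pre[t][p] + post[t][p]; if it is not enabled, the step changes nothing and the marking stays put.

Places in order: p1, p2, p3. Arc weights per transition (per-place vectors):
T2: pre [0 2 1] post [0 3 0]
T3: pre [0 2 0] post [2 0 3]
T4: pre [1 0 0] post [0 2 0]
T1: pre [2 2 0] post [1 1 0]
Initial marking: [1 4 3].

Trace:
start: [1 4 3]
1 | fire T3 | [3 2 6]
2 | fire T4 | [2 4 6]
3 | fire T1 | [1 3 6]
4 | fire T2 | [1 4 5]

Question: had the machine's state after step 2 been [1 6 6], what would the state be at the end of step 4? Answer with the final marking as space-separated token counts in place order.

1 7 5

state after step 2 := [1 6 6]
3 | fire T1 | [1 6 6]
4 | fire T2 | [1 7 5]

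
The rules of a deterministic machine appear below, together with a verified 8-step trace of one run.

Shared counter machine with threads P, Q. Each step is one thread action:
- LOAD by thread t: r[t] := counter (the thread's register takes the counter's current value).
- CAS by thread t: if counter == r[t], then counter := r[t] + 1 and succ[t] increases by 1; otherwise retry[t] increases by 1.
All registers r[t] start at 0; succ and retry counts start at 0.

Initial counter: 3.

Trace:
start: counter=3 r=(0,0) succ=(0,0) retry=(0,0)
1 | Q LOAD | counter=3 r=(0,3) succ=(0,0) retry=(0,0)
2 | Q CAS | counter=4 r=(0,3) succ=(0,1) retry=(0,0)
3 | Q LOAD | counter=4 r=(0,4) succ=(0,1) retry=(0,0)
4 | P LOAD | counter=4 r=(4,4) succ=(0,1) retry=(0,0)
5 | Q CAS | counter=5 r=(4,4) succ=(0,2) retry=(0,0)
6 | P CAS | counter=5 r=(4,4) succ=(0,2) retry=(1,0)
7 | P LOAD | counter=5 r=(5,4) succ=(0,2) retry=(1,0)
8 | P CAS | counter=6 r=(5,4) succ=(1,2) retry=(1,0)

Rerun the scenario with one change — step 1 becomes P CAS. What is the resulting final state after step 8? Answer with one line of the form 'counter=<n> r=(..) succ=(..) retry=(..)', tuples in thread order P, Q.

(re-executing from step 1 with the substitution; state before step 1: counter=3 r=(0,0) succ=(0,0) retry=(0,0))
1 | P CAS | counter=3 r=(0,0) succ=(0,0) retry=(1,0)
2 | Q CAS | counter=3 r=(0,0) succ=(0,0) retry=(1,1)
3 | Q LOAD | counter=3 r=(0,3) succ=(0,0) retry=(1,1)
4 | P LOAD | counter=3 r=(3,3) succ=(0,0) retry=(1,1)
5 | Q CAS | counter=4 r=(3,3) succ=(0,1) retry=(1,1)
6 | P CAS | counter=4 r=(3,3) succ=(0,1) retry=(2,1)
7 | P LOAD | counter=4 r=(4,3) succ=(0,1) retry=(2,1)
8 | P CAS | counter=5 r=(4,3) succ=(1,1) retry=(2,1)

counter=5 r=(4,3) succ=(1,1) retry=(2,1)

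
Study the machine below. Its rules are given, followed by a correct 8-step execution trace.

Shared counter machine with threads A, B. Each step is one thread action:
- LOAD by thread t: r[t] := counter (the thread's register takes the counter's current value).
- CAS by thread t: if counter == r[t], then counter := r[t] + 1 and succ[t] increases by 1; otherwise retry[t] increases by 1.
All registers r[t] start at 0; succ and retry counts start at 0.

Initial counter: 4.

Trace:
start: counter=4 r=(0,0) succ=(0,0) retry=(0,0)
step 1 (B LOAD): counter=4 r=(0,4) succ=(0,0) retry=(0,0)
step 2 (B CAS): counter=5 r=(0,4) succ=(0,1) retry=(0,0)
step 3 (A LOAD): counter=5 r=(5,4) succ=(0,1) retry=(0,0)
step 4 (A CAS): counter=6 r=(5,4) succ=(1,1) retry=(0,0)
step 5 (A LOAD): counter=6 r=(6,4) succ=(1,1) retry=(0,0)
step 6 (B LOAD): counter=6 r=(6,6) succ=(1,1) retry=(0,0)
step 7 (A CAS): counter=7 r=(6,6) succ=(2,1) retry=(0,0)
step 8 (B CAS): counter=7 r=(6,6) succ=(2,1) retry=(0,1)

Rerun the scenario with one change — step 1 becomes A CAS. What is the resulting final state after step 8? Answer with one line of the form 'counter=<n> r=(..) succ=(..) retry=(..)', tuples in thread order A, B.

counter=6 r=(5,5) succ=(2,0) retry=(1,2)

(re-executing from step 1 with the substitution; state before step 1: counter=4 r=(0,0) succ=(0,0) retry=(0,0))
step 1 (A CAS): counter=4 r=(0,0) succ=(0,0) retry=(1,0)
step 2 (B CAS): counter=4 r=(0,0) succ=(0,0) retry=(1,1)
step 3 (A LOAD): counter=4 r=(4,0) succ=(0,0) retry=(1,1)
step 4 (A CAS): counter=5 r=(4,0) succ=(1,0) retry=(1,1)
step 5 (A LOAD): counter=5 r=(5,0) succ=(1,0) retry=(1,1)
step 6 (B LOAD): counter=5 r=(5,5) succ=(1,0) retry=(1,1)
step 7 (A CAS): counter=6 r=(5,5) succ=(2,0) retry=(1,1)
step 8 (B CAS): counter=6 r=(5,5) succ=(2,0) retry=(1,2)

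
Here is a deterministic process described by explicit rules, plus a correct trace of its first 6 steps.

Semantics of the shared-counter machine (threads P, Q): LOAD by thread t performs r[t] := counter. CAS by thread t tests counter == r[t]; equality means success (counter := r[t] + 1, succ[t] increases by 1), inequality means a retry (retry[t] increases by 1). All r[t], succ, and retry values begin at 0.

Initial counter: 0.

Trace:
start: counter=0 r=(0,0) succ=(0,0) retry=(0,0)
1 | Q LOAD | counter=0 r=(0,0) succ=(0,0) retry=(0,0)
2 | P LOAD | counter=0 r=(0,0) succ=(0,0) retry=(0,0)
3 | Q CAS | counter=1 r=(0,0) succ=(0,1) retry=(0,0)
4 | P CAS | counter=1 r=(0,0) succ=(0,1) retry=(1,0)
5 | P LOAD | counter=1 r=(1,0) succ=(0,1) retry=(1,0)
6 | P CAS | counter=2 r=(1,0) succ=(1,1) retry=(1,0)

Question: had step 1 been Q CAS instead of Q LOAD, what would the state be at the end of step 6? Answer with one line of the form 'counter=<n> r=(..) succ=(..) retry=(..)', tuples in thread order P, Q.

(re-executing from step 1 with the substitution; state before step 1: counter=0 r=(0,0) succ=(0,0) retry=(0,0))
1 | Q CAS | counter=1 r=(0,0) succ=(0,1) retry=(0,0)
2 | P LOAD | counter=1 r=(1,0) succ=(0,1) retry=(0,0)
3 | Q CAS | counter=1 r=(1,0) succ=(0,1) retry=(0,1)
4 | P CAS | counter=2 r=(1,0) succ=(1,1) retry=(0,1)
5 | P LOAD | counter=2 r=(2,0) succ=(1,1) retry=(0,1)
6 | P CAS | counter=3 r=(2,0) succ=(2,1) retry=(0,1)

counter=3 r=(2,0) succ=(2,1) retry=(0,1)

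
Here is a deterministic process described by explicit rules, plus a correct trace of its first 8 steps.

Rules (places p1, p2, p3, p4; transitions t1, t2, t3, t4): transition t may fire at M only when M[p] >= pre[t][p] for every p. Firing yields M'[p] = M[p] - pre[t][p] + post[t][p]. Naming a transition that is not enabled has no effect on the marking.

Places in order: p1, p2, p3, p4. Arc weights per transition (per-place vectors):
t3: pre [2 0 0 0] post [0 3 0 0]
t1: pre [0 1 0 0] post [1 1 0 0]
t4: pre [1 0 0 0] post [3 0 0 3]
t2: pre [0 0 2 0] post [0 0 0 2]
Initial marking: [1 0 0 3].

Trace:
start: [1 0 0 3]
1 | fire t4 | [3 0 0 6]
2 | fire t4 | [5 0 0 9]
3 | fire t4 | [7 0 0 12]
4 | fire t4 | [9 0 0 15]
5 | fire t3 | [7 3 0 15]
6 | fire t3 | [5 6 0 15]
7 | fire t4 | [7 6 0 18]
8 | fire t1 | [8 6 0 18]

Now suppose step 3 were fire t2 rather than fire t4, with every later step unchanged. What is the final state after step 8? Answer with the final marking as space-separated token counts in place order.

(re-executing from step 3 with the substitution; state before step 3: [5 0 0 9])
3 | fire t2 | [5 0 0 9]
4 | fire t4 | [7 0 0 12]
5 | fire t3 | [5 3 0 12]
6 | fire t3 | [3 6 0 12]
7 | fire t4 | [5 6 0 15]
8 | fire t1 | [6 6 0 15]

6 6 0 15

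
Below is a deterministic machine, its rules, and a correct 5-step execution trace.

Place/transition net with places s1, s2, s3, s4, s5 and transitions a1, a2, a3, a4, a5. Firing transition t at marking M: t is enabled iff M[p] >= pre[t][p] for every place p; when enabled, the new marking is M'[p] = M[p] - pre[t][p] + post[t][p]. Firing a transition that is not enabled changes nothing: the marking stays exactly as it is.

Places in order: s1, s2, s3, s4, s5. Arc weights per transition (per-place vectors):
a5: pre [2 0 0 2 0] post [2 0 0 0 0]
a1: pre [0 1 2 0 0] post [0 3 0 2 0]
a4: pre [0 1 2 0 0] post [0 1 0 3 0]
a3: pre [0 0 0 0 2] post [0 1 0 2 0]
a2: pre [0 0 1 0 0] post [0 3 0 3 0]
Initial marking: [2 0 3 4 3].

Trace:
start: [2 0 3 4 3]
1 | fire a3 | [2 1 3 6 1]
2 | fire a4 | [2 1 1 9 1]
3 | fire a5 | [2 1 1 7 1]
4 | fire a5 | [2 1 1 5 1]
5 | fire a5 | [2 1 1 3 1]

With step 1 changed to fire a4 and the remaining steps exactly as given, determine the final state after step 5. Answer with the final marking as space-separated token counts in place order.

2 0 3 0 3

(re-executing from step 1 with the substitution; state before step 1: [2 0 3 4 3])
1 | fire a4 | [2 0 3 4 3]
2 | fire a4 | [2 0 3 4 3]
3 | fire a5 | [2 0 3 2 3]
4 | fire a5 | [2 0 3 0 3]
5 | fire a5 | [2 0 3 0 3]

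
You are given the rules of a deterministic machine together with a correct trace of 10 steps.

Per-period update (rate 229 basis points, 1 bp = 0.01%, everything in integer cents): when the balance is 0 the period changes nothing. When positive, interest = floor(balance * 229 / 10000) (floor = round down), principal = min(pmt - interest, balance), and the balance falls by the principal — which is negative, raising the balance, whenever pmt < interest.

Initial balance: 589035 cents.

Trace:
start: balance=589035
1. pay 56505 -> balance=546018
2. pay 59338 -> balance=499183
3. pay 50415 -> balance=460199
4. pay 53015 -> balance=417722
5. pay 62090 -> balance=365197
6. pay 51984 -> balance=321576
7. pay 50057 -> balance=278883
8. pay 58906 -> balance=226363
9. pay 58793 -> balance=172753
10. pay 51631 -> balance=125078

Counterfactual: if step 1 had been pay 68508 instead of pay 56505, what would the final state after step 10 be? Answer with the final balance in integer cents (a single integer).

(re-executing from step 1 with the substitution; state before step 1: balance=589035)
1. pay 68508 -> balance=534015
2. pay 59338 -> balance=486905
3. pay 50415 -> balance=447640
4. pay 53015 -> balance=404875
5. pay 62090 -> balance=352056
6. pay 51984 -> balance=308134
7. pay 50057 -> balance=265133
8. pay 58906 -> balance=212298
9. pay 58793 -> balance=158366
10. pay 51631 -> balance=110361

110361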